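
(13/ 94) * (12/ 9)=26/ 141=0.18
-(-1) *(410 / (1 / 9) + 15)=3705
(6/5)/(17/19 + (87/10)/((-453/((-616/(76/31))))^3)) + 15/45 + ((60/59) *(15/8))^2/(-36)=311232581119920091/422480206267204944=0.74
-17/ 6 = -2.83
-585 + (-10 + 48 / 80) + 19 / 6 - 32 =-18697 / 30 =-623.23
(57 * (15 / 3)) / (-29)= -285 / 29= -9.83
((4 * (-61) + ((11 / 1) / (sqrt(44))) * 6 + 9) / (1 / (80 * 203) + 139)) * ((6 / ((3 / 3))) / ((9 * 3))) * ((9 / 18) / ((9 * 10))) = -381640 / 182846241 + 1624 * sqrt(11) / 60948747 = -0.00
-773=-773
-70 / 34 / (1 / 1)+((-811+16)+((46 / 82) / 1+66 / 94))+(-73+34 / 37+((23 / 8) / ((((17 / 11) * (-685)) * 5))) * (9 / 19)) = -547639458418023 / 631010409800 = -867.88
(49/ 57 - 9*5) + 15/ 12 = -9779/ 228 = -42.89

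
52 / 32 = 13 / 8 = 1.62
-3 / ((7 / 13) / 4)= -156 / 7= -22.29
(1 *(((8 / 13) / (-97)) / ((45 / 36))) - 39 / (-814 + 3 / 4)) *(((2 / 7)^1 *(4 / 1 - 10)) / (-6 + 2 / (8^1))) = 42215232 / 3302136565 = 0.01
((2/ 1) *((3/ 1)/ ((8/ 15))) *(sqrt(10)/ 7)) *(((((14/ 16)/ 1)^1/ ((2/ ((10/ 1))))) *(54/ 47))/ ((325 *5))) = 243 *sqrt(10)/ 48880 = 0.02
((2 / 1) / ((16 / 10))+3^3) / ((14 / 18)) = 1017 / 28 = 36.32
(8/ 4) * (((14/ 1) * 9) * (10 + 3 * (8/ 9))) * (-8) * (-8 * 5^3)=25536000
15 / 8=1.88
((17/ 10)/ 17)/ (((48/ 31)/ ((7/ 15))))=217/ 7200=0.03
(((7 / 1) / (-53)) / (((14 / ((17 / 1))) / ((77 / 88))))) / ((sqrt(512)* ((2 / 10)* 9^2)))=-595* sqrt(2) / 2198016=-0.00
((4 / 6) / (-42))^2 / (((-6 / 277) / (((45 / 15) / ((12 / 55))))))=-0.16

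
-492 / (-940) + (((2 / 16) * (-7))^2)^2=1068043 / 962560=1.11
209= 209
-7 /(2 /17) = -119 /2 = -59.50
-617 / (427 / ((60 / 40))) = -1851 / 854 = -2.17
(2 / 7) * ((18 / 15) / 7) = 12 / 245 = 0.05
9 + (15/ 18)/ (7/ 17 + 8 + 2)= 9643/ 1062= 9.08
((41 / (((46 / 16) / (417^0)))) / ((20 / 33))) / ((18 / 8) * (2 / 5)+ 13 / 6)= 4059 / 529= 7.67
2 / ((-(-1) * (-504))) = -1 / 252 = -0.00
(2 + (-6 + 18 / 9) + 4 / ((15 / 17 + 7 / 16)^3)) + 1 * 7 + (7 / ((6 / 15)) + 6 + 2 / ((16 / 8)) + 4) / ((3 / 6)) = 2949127890 / 46268279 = 63.74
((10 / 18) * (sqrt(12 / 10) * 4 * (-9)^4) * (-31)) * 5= -451980 * sqrt(30)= -2475596.42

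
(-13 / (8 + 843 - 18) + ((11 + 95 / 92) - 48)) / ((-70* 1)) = 2757593 / 5364520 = 0.51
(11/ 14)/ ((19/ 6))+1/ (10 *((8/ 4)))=793/ 2660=0.30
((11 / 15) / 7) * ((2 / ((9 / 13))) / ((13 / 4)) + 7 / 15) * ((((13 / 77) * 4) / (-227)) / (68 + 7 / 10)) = -6344 / 1031602635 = -0.00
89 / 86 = 1.03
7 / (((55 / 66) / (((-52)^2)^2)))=307087872 / 5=61417574.40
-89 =-89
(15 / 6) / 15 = 1 / 6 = 0.17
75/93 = 25/31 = 0.81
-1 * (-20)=20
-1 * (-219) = 219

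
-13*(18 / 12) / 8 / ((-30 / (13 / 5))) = 169 / 800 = 0.21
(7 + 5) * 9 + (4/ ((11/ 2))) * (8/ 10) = 5972/ 55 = 108.58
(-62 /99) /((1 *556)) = -31 /27522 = -0.00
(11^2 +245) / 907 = 366 / 907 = 0.40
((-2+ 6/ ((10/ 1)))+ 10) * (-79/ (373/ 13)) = -44161/ 1865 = -23.68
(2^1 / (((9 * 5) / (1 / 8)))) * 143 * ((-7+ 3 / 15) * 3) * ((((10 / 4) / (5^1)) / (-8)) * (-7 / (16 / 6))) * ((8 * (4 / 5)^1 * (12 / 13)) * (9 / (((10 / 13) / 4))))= -459459 / 625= -735.13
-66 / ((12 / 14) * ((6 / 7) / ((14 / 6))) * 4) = -52.40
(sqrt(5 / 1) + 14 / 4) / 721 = sqrt(5) / 721 + 1 / 206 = 0.01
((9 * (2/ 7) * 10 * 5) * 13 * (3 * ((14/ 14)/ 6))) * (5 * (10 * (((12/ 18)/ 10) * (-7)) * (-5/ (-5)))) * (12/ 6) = -39000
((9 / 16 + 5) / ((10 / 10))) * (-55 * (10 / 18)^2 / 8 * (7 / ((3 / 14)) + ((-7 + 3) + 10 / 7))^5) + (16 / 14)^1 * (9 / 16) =-192796045310414053 / 661624362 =-291398044.55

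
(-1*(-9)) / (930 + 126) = 3 / 352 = 0.01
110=110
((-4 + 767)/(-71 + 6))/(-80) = 763/5200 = 0.15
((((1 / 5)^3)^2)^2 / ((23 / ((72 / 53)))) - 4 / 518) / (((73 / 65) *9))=-7737792726326 / 10128354345703125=-0.00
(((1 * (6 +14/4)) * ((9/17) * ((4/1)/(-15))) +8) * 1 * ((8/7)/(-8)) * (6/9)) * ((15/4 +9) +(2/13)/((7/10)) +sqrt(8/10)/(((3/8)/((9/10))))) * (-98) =126784 * sqrt(5)/2125 +2672086/3315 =939.47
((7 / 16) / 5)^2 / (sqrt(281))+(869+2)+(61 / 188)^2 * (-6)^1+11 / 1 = 49 * sqrt(281) / 1798400+15575541 / 17672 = 881.37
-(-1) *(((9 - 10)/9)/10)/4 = -1/360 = -0.00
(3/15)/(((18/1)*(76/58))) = 29/3420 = 0.01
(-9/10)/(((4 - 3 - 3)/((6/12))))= 9/40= 0.22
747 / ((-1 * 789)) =-249 / 263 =-0.95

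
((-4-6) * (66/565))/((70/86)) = -5676/3955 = -1.44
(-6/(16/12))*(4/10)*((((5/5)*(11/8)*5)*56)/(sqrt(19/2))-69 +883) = -7326/5-693*sqrt(38)/19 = -1690.04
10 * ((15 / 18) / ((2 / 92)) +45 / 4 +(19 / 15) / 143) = 425501 / 858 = 495.92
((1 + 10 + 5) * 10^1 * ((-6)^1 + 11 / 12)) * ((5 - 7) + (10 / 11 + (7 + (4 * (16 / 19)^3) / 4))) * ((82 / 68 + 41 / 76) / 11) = -61385919550 / 73110081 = -839.64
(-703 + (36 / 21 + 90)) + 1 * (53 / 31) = -132278 / 217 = -609.58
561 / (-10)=-561 / 10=-56.10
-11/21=-0.52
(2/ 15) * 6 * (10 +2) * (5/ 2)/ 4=6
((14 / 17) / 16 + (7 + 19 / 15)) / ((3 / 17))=47.14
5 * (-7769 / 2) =-38845 / 2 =-19422.50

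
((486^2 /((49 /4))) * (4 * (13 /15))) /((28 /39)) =159668496 /1715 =93101.16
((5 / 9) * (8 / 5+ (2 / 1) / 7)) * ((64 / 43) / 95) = 1408 / 85785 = 0.02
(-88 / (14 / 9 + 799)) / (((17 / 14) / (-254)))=256032 / 11135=22.99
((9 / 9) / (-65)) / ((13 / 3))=-3 / 845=-0.00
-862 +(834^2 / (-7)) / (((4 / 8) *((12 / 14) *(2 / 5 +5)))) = -394178 / 9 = -43797.56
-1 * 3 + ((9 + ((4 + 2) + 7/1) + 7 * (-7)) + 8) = -22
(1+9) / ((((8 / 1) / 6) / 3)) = 45 / 2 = 22.50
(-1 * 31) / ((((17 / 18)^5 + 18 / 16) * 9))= -1.84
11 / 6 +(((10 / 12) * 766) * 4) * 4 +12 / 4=61309 / 6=10218.17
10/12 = 5/6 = 0.83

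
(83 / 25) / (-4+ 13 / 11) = -913 / 775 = -1.18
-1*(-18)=18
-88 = -88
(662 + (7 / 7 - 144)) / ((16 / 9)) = 4671 / 16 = 291.94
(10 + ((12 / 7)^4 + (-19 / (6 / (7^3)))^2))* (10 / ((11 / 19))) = 9687641695775 / 475398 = 20377960.56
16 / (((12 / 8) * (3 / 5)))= 160 / 9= 17.78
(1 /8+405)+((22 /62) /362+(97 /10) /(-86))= 3908749891 /9650920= 405.01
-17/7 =-2.43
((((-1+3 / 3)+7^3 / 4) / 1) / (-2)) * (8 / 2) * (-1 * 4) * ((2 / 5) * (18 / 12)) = 2058 / 5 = 411.60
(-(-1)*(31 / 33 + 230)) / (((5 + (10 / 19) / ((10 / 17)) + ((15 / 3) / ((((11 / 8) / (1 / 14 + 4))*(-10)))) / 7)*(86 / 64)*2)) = 15.12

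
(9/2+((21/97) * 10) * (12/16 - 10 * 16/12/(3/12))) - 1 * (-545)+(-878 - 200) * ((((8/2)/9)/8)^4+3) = -14247342515/5091336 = -2798.35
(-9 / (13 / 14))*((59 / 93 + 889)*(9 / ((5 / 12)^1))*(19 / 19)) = -375290496 / 2015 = -186248.39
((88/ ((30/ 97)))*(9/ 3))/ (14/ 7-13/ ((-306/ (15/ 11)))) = 4788696/ 11545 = 414.79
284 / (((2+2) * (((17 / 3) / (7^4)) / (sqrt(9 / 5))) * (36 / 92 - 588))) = -11762499 * sqrt(5) / 382925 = -68.69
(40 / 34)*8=160 / 17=9.41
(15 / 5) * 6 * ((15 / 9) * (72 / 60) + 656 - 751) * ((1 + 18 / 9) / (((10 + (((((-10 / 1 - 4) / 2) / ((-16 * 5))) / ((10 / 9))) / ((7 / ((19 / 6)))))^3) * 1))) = -20570112000000 / 40960185193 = -502.20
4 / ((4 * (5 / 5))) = 1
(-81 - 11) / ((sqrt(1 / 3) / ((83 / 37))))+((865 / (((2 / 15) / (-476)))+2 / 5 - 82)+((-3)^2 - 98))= -15441103 / 5 - 7636*sqrt(3) / 37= -3088578.06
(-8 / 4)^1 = -2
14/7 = 2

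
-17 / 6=-2.83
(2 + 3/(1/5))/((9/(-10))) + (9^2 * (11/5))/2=6319/90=70.21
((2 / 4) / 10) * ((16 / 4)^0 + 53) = 27 / 10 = 2.70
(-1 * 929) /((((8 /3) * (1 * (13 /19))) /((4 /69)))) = -17651 /598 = -29.52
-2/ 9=-0.22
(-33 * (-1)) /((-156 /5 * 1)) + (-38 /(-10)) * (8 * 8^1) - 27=55937 /260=215.14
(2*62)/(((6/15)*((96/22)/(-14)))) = -11935/12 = -994.58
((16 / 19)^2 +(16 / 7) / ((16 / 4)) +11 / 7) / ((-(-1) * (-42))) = -0.07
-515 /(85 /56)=-5768 /17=-339.29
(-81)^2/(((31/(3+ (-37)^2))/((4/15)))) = 12002256/155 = 77433.91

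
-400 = -400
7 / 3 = 2.33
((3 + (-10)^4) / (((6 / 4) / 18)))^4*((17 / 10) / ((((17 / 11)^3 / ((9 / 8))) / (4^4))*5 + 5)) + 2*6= 96635675845347752679224244 / 1386575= 69693796473575358476.26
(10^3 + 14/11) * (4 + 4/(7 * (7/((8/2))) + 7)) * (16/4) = 14274144/847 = 16852.59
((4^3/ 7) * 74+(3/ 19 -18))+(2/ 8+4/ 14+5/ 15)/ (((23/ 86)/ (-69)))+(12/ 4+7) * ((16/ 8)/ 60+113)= 1248749/ 798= 1564.85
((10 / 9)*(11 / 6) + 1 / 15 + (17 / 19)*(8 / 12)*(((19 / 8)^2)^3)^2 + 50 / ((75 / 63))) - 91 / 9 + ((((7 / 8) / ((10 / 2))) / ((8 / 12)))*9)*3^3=17913721468202675 / 927712935936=19309.55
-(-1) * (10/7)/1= 1.43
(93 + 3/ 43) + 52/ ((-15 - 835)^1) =1699732/ 18275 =93.01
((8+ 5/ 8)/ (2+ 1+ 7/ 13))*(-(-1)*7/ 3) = 91/ 16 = 5.69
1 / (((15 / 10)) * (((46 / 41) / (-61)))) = -2501 / 69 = -36.25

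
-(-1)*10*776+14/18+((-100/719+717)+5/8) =438902755/51768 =8478.26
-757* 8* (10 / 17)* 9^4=-397334160 / 17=-23372597.65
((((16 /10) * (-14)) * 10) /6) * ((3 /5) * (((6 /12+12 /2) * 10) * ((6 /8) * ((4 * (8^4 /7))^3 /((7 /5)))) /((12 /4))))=-1143492092887040 /343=-3333796189175.04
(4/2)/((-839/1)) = -2/839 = -0.00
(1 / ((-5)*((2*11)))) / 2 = -1 / 220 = -0.00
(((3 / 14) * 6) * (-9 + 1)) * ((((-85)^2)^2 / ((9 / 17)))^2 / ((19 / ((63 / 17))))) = -370587114053125000 / 19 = -19504584950164473.68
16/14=8/7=1.14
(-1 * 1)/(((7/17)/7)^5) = -1419857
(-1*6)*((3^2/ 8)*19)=-513/ 4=-128.25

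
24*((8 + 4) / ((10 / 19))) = 2736 / 5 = 547.20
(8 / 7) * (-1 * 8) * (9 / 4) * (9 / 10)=-648 / 35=-18.51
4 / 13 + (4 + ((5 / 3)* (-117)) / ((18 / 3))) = -733 / 26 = -28.19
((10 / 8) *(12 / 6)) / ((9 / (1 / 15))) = 1 / 54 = 0.02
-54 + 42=-12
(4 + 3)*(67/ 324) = 1.45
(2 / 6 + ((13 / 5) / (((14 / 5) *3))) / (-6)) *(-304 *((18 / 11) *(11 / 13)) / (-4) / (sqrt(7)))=2698 *sqrt(7) / 637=11.21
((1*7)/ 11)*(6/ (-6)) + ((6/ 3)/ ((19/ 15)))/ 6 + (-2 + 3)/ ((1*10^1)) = -571/ 2090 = -0.27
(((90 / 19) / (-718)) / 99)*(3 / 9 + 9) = -140 / 225093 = -0.00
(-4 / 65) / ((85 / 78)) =-24 / 425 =-0.06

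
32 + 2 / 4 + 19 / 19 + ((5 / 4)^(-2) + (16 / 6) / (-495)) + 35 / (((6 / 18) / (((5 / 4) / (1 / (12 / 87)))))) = 22496321 / 430650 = 52.24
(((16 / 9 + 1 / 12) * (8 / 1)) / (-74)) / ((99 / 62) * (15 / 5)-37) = 4154 / 665001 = 0.01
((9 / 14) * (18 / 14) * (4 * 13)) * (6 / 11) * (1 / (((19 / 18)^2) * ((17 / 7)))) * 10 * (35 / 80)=2558790 / 67507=37.90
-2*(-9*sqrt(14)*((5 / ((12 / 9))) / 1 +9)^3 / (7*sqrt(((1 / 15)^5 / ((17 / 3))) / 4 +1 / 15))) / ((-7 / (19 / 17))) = -300220425*sqrt(1365526190) / 899640784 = -12331.65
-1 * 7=-7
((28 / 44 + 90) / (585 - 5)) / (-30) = -997 / 191400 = -0.01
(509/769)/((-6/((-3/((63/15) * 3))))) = 2545/96894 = 0.03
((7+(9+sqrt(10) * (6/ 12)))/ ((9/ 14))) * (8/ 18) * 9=28 * sqrt(10)/ 9+896/ 9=109.39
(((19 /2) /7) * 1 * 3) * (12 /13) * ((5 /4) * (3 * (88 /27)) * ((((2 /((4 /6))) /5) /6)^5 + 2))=41800209 /455000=91.87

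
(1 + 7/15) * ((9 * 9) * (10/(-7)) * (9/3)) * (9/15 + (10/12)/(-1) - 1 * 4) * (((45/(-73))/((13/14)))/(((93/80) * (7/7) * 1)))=-36210240/29419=-1230.85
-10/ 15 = -2/ 3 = -0.67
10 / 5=2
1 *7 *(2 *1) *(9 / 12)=21 / 2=10.50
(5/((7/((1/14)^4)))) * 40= 25/33614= 0.00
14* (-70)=-980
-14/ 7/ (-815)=2/ 815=0.00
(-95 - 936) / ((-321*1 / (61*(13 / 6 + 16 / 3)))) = 314455 / 214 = 1469.42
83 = 83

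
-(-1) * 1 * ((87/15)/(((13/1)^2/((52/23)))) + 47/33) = 74093/49335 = 1.50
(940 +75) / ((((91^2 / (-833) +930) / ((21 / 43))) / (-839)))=-304015845 / 672563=-452.03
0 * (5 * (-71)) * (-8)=0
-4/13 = -0.31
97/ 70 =1.39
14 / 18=7 / 9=0.78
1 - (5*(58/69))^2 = -16.66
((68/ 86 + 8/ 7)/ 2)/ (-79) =-291/ 23779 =-0.01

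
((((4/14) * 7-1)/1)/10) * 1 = 0.10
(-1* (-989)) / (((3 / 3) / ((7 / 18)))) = 6923 / 18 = 384.61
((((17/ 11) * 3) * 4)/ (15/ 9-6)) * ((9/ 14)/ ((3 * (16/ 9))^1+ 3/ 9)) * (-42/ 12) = 243/ 143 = 1.70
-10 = -10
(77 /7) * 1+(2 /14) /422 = 32495 /2954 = 11.00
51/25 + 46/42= 1646/525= 3.14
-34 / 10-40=-217 / 5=-43.40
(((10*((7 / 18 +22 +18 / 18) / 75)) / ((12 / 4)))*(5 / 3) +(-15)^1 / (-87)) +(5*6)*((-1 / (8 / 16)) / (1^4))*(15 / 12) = -515101 / 7047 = -73.10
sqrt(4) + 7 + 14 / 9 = 95 / 9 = 10.56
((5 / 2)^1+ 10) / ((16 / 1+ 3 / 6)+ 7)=25 / 47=0.53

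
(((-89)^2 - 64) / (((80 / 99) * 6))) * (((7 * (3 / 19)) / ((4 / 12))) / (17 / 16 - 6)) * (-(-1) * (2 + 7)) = -9794.29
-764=-764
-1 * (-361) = 361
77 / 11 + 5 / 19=138 / 19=7.26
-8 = -8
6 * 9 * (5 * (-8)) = -2160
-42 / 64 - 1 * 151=-151.66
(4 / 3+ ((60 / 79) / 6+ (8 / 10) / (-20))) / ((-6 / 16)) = -67304 / 17775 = -3.79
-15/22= -0.68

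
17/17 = 1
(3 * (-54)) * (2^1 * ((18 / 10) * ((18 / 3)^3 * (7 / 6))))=-734832 / 5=-146966.40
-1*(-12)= 12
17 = 17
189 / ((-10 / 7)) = -1323 / 10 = -132.30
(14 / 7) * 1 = 2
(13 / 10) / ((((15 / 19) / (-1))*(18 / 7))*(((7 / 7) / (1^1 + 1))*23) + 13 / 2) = -0.08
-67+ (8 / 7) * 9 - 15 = -502 / 7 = -71.71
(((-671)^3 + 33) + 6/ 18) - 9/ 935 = -847423255882/ 2805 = -302111677.68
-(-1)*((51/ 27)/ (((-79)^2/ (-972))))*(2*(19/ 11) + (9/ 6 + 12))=-342414/ 68651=-4.99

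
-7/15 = -0.47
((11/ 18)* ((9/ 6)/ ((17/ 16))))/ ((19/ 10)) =440/ 969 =0.45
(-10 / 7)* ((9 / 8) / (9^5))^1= -5 / 183708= -0.00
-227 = -227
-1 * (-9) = 9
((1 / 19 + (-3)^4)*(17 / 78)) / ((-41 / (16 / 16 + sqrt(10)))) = -13090*sqrt(10) / 30381 - 13090 / 30381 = -1.79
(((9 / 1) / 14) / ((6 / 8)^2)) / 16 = 1 / 14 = 0.07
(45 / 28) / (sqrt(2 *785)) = 9 *sqrt(1570) / 8792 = 0.04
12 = 12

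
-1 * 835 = -835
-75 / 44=-1.70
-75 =-75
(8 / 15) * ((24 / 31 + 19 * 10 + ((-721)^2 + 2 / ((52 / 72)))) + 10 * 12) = 1676978248 / 6045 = 277415.76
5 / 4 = 1.25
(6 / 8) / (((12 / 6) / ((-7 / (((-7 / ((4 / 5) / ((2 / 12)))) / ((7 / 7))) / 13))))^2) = 18252 / 25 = 730.08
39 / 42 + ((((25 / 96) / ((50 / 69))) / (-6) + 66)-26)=109855 / 2688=40.87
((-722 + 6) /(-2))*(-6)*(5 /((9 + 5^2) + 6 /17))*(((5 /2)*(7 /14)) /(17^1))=-13425 /584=-22.99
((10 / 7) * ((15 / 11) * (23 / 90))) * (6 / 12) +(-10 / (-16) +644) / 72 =136043 / 14784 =9.20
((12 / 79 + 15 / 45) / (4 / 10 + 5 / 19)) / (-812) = -10925 / 12123972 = -0.00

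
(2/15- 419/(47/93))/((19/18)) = -3506466/4465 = -785.32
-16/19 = -0.84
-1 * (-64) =64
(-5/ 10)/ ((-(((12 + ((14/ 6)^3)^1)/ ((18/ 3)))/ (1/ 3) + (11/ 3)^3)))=27/ 3329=0.01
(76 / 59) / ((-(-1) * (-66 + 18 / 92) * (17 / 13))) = -45448 / 3036081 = -0.01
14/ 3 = 4.67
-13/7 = -1.86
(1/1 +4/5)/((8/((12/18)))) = 3/20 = 0.15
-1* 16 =-16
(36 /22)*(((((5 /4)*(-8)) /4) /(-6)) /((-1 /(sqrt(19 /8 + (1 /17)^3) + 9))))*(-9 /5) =27*sqrt(3174070) /25432 + 243 /22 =12.94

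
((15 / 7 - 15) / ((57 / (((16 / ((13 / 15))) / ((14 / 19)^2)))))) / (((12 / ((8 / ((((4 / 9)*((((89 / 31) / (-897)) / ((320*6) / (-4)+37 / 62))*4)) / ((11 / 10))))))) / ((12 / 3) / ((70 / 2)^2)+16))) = -7583789.57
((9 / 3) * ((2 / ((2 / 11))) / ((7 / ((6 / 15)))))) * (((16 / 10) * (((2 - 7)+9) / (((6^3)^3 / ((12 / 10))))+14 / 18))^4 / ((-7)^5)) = -78216060047041887790659851 / 290674629597640322412000000000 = -0.00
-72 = -72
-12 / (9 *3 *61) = -4 / 549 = -0.01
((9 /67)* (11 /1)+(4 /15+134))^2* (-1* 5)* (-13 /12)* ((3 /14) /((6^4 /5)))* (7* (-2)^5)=-241946054077 /13089924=-18483.38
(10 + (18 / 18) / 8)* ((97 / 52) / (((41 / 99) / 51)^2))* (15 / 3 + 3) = 200293794657 / 87412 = 2291376.41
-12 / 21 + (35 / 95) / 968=-73519 / 128744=-0.57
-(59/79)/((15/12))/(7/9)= -2124/2765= -0.77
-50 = -50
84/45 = 28/15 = 1.87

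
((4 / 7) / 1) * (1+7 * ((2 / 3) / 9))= 164 / 189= 0.87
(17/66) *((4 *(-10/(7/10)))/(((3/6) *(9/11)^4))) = -9050800/137781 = -65.69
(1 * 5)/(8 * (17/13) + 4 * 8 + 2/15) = 975/8306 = 0.12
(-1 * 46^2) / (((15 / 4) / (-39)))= 110032 / 5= 22006.40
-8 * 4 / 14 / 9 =-16 / 63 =-0.25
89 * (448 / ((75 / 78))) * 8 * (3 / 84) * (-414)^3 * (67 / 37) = -1408150748399616 / 925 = -1522325133404.99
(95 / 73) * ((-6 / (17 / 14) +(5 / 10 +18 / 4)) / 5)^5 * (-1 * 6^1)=-114 / 64780975625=-0.00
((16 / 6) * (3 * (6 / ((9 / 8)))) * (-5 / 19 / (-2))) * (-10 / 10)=-320 / 57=-5.61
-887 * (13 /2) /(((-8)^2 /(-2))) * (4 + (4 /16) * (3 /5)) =957073 /1280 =747.71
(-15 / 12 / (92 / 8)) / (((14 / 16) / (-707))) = 2020 / 23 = 87.83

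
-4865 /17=-286.18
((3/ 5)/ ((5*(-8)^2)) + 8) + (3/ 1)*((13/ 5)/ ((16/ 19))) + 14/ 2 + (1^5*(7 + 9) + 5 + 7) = 83623/ 1600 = 52.26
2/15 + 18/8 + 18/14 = 1541/420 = 3.67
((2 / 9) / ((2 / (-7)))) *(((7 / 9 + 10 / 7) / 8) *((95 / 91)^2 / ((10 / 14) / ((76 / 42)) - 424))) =23835025 / 43188959268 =0.00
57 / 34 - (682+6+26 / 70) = -686.69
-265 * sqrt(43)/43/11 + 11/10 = 11/10 - 265 * sqrt(43)/473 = -2.57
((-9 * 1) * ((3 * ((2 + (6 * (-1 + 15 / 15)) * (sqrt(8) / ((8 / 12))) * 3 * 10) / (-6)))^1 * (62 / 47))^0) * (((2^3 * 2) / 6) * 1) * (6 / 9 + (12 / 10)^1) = -224 / 5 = -44.80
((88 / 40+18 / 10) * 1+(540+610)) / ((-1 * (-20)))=577 / 10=57.70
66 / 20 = 33 / 10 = 3.30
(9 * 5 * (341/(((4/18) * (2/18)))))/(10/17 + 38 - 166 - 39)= -7043355/1886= -3734.55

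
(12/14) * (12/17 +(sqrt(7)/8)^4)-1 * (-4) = 1124803/243712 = 4.62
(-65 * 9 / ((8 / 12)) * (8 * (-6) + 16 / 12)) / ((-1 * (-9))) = 4550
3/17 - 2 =-31/17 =-1.82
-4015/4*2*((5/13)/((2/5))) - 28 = -101831/52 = -1958.29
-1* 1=-1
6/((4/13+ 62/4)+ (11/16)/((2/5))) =2496/7291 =0.34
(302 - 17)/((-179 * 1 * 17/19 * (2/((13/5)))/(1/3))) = -4693/6086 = -0.77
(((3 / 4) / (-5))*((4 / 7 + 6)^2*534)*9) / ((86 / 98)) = -7627122 / 215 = -35474.99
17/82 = 0.21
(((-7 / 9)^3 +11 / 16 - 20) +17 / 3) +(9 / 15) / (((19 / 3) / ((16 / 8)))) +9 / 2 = -10445723 / 1108080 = -9.43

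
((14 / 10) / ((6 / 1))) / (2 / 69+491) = 161 / 338810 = 0.00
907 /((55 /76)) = 68932 /55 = 1253.31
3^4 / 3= 27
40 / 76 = 10 / 19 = 0.53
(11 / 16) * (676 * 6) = 5577 / 2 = 2788.50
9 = 9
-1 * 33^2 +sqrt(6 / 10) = -1089 +sqrt(15) / 5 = -1088.23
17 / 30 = 0.57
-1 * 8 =-8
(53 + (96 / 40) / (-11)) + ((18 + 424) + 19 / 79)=2150872 / 4345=495.02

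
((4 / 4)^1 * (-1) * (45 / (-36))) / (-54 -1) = -1 / 44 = -0.02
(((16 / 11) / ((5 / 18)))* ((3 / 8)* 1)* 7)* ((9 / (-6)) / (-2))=567 / 55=10.31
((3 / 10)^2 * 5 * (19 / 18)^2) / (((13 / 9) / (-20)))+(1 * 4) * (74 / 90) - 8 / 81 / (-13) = -76781 / 21060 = -3.65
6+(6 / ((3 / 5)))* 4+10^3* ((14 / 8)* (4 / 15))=1538 / 3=512.67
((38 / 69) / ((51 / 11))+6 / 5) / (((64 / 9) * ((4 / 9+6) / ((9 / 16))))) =0.02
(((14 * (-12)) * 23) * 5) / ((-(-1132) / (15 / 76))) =-36225 / 10754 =-3.37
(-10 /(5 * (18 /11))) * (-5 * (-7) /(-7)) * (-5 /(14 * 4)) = -275 /504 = -0.55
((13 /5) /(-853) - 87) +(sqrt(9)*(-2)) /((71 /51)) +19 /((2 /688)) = 1951547922 /302815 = 6444.69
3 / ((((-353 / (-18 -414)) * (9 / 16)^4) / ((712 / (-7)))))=-746586112 / 200151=-3730.11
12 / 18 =2 / 3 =0.67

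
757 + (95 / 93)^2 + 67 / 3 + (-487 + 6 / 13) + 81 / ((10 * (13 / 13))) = 339490417 / 1124370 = 301.94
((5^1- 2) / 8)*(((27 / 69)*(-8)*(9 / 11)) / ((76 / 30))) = -3645 / 9614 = -0.38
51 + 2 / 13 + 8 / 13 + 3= 712 / 13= 54.77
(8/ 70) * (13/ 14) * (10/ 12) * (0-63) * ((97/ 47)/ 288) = -1261/ 31584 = -0.04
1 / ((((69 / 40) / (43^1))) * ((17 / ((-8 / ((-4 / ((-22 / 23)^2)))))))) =1664960 / 620517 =2.68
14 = 14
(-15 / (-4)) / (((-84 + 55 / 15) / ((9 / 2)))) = -405 / 1928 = -0.21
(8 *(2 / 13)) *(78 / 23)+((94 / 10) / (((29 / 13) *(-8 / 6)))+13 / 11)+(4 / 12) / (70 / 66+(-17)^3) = 26108565027 / 11892836780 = 2.20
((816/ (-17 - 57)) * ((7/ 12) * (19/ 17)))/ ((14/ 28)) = -532/ 37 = -14.38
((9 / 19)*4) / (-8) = -9 / 38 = -0.24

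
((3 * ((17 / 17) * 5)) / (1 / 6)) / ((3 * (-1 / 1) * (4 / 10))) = -75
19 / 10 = 1.90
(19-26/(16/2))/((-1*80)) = -63/320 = -0.20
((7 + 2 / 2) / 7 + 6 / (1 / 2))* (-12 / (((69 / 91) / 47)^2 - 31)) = 1442512344 / 283534919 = 5.09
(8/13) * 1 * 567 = 348.92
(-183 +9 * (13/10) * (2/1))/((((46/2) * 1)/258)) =-205884/115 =-1790.30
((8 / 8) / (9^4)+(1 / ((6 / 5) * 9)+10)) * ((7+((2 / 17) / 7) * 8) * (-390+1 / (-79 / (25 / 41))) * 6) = -47345632195685 / 280986489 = -168497.90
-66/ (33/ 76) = -152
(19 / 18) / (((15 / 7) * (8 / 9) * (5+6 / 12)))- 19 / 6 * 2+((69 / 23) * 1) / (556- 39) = -6.23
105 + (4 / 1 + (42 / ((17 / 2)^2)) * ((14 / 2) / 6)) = 31697 / 289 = 109.68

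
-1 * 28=-28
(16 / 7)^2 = 256 / 49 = 5.22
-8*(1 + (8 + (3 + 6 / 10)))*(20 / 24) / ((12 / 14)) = -98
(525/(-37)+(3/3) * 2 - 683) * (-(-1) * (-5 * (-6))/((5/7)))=-1080324/37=-29197.95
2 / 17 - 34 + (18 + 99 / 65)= -15867 / 1105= -14.36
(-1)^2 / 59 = 1 / 59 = 0.02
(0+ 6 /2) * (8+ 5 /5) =27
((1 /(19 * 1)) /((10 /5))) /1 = 1 /38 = 0.03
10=10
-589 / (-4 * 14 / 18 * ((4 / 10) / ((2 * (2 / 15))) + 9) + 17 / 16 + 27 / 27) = 28272 / 1469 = 19.25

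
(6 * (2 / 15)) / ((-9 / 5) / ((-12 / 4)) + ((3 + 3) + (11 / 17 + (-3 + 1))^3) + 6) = 4913 / 62171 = 0.08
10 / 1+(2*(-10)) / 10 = 8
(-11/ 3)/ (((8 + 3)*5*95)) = -1/ 1425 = -0.00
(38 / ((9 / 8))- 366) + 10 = -2900 / 9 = -322.22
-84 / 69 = -28 / 23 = -1.22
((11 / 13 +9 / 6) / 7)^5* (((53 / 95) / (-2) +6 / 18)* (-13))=-26182485331 / 8755651020480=-0.00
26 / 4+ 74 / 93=1357 / 186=7.30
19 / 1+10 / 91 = 19.11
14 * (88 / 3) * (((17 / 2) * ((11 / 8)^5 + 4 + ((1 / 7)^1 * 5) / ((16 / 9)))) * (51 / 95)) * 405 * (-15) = -8254211557185 / 77824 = -106062545.71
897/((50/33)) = 592.02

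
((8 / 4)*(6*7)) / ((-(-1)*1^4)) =84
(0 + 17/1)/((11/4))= 68/11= 6.18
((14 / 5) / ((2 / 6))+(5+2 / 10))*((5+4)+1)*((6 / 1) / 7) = 816 / 7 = 116.57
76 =76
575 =575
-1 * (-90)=90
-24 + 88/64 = -181/8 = -22.62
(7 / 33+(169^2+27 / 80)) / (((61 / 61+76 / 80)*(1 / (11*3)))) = 75402491 / 156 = 483349.30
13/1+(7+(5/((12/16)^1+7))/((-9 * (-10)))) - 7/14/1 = 10885/558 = 19.51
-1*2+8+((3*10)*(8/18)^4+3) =22243/2187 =10.17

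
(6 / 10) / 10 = 3 / 50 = 0.06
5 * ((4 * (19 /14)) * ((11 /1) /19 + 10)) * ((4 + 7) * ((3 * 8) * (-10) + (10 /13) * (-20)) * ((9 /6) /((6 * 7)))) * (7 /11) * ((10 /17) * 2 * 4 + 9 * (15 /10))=-516338850 /1547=-333767.84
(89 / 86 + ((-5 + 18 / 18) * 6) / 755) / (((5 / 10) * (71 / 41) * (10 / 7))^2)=5364775339 / 8182803250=0.66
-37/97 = -0.38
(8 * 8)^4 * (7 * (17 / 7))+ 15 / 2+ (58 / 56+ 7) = 7985955251 / 28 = 285212687.54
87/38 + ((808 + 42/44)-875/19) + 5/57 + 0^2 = 479830/627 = 765.28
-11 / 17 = -0.65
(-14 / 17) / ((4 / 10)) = -35 / 17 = -2.06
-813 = -813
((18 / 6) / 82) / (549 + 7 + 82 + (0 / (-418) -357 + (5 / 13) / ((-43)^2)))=72111 / 553860964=0.00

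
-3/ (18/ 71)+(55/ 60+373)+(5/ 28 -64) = 12527/ 42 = 298.26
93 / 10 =9.30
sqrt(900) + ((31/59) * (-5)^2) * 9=8745/59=148.22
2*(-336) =-672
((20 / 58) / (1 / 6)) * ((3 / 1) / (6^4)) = 5 / 1044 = 0.00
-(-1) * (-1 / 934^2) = -1 / 872356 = -0.00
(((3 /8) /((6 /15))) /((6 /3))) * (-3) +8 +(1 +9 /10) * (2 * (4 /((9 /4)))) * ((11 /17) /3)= 591253 /73440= 8.05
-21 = -21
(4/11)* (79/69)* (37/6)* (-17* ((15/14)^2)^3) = -62890171875/952486304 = -66.03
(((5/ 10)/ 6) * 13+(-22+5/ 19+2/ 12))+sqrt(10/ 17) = -1557/ 76+sqrt(170)/ 17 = -19.72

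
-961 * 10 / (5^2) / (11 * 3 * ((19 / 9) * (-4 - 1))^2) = -0.10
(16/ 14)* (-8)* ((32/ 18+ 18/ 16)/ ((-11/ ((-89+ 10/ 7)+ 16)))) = -25384/ 147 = -172.68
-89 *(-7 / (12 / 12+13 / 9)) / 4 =5607 / 88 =63.72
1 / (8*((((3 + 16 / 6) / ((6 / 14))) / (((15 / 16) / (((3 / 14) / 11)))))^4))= 60037250625 / 2736816128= 21.94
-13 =-13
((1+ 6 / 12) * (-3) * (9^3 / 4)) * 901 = -5911461 / 8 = -738932.62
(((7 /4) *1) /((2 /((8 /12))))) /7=1 /12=0.08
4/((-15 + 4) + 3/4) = -16/41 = -0.39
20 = 20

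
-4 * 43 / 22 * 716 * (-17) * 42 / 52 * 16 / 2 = 614898.80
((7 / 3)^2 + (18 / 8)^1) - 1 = 241 / 36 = 6.69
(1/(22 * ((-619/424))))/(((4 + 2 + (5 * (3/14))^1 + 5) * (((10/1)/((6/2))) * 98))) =-0.00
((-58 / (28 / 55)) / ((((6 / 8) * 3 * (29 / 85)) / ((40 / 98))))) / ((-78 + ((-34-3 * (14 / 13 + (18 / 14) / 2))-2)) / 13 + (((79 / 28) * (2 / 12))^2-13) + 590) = -0.11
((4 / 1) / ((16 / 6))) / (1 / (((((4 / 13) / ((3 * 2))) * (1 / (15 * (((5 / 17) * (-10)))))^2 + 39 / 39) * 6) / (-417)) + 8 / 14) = -230349819 / 10584841438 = -0.02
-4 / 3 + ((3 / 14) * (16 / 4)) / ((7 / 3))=-142 / 147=-0.97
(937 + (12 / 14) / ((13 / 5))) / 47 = 85297 / 4277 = 19.94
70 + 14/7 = 72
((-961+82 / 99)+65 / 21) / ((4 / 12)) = -663254 / 231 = -2871.23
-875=-875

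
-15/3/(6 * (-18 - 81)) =5/594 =0.01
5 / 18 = 0.28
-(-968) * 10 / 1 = 9680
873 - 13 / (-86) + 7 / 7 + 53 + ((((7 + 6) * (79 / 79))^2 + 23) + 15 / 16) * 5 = 1301585 / 688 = 1891.84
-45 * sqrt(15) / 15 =-3 * sqrt(15) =-11.62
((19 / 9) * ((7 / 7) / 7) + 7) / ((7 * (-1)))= -460 / 441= -1.04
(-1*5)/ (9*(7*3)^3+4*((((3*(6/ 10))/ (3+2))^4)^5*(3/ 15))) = -227373675443232059478759765625/ 3790273694903638415760865768730829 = -0.00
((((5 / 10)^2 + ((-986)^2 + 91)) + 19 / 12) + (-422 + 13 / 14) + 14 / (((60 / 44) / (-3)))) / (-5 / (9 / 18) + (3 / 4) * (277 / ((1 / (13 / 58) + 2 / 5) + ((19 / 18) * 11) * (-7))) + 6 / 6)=-793334596658 / 9566235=-82930.70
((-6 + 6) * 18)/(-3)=0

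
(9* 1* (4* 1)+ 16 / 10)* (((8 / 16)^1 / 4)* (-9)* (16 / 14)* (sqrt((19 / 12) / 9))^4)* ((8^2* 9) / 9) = -271472 / 2835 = -95.76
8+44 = 52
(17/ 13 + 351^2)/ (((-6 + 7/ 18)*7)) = -28829340/ 9191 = -3136.69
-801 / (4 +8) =-267 / 4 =-66.75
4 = 4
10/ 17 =0.59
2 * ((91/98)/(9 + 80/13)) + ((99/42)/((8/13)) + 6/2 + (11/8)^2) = 780495/88256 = 8.84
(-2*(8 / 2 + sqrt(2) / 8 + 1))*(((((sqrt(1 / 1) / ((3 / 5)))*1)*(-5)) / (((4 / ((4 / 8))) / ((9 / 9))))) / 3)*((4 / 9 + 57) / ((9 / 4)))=91.78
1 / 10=0.10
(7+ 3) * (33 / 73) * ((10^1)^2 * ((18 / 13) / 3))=198000 / 949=208.64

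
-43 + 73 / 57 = -2378 / 57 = -41.72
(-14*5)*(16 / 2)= -560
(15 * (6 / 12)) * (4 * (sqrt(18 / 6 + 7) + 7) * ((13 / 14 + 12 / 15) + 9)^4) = 954291384003 * sqrt(10) / 2401000 + 954291384003 / 343000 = 4039056.23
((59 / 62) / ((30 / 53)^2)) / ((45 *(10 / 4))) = 165731 / 6277500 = 0.03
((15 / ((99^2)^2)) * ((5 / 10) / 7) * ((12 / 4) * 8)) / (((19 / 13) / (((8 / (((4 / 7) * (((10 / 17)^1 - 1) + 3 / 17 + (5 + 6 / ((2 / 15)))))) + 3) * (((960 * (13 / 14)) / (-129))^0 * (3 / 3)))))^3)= 117497452583680 / 38786287646914442019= 0.00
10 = 10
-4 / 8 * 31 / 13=-31 / 26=-1.19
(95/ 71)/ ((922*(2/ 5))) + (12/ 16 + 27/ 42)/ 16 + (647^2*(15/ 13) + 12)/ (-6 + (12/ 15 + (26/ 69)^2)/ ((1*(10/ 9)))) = -86979142746709061/ 927773549248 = -93750.40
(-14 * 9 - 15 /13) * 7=-890.08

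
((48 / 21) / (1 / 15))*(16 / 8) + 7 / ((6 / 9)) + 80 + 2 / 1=2255 / 14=161.07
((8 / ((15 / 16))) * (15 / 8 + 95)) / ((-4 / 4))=-826.67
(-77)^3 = -456533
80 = 80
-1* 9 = -9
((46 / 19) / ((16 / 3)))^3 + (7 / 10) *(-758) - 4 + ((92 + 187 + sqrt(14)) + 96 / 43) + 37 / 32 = -190358586037 / 755038720 + sqrt(14) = -248.38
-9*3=-27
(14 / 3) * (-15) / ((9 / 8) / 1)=-560 / 9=-62.22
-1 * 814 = -814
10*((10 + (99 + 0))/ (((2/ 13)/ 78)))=552630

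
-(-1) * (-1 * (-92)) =92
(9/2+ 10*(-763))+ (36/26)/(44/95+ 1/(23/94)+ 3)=-363407339/47658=-7625.32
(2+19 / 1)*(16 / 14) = 24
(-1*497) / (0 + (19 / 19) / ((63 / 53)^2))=-1972593 / 2809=-702.24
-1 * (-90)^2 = -8100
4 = 4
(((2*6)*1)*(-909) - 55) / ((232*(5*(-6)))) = 10963 / 6960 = 1.58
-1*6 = -6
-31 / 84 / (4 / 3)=-31 / 112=-0.28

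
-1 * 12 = -12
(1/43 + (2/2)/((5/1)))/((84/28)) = 16/215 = 0.07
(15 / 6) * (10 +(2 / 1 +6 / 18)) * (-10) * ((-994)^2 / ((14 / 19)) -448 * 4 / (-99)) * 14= -1719131743700 / 297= -5788322369.36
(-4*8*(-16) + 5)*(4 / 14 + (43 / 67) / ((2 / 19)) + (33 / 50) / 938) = 22111573 / 6700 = 3300.23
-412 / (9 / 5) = -2060 / 9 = -228.89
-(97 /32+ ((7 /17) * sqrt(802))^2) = -1285569 /9248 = -139.01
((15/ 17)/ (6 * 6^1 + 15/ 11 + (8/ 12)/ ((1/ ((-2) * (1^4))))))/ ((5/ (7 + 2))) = 0.04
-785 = -785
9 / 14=0.64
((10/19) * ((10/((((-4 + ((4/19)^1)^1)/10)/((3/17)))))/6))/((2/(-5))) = 625/612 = 1.02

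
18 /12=3 /2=1.50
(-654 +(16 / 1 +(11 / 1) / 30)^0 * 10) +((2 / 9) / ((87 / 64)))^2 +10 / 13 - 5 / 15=-5129093945 / 7970157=-643.54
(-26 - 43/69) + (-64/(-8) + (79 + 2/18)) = 12521/207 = 60.49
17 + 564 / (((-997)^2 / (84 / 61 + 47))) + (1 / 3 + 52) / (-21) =55524832718 / 3819976587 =14.54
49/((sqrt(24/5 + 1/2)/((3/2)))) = 147* sqrt(530)/106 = 31.93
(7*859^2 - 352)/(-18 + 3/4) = -6886420/23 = -299409.57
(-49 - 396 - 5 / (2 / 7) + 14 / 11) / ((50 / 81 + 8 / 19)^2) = -24033382587 / 56179288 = -427.80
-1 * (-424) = 424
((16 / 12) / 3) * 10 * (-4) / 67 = -160 / 603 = -0.27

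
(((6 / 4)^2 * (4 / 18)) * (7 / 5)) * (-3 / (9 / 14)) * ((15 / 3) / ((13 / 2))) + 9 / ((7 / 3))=1.34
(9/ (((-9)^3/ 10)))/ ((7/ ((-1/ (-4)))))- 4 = -4541/ 1134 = -4.00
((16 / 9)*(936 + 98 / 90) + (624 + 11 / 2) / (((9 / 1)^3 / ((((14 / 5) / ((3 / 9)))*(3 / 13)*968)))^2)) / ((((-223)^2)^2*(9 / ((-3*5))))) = -161792010448 / 41130828122126535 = -0.00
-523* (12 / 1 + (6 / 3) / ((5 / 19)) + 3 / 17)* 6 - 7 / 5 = -5275097 / 85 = -62059.96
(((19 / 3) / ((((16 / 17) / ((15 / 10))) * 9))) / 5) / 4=323 / 5760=0.06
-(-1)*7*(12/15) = 28/5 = 5.60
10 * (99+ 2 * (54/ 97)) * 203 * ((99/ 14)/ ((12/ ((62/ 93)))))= 15489045/ 194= 79840.44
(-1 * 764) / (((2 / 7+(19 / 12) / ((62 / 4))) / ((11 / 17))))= -10942008 / 8585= -1274.55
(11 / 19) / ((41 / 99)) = 1089 / 779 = 1.40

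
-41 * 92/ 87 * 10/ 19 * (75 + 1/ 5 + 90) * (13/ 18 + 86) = -4863563992/ 14877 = -326918.33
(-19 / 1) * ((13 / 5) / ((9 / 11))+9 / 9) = -3572 / 45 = -79.38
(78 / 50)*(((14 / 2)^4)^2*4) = 899308956 / 25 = 35972358.24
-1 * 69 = -69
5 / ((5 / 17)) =17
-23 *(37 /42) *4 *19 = -1539.90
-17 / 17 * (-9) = 9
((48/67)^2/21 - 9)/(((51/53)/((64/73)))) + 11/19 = -5629994451/740922917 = -7.60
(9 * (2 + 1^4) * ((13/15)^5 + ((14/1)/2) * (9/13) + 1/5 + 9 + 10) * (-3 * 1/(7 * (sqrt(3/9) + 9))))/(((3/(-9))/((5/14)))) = 467114337/13763750-17300531 * sqrt(3)/13763750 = 31.76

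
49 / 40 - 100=-98.78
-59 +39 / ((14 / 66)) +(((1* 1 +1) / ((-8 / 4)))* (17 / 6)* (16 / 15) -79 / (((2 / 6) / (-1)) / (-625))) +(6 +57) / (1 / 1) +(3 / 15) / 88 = -4100901313 / 27720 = -147940.16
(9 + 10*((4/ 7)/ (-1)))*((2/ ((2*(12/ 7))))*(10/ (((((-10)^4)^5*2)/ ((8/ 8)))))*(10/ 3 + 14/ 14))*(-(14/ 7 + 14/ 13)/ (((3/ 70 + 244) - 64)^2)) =-1127/ 28590409620000000000000000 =-0.00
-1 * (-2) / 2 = 1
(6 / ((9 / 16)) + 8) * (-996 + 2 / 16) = -55769 / 3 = -18589.67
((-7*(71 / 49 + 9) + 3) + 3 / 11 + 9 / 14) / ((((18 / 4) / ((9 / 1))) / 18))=-27414 / 11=-2492.18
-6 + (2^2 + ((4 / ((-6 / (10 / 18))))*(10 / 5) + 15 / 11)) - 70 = -21199 / 297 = -71.38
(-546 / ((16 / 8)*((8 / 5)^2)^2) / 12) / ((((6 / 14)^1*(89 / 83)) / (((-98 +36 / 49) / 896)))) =1607035625 / 1959788544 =0.82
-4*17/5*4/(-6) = 136/15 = 9.07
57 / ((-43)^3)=-57 / 79507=-0.00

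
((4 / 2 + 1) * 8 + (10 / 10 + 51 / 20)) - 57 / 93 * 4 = 15561 / 620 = 25.10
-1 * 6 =-6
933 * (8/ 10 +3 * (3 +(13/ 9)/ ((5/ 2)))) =53803/ 5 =10760.60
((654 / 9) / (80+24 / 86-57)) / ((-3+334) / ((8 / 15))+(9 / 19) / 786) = 0.01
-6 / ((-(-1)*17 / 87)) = -30.71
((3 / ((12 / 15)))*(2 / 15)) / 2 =1 / 4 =0.25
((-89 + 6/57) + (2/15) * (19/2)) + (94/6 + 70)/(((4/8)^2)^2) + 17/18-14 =2171671/1710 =1269.98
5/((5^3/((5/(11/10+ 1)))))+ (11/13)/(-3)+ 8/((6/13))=4681/273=17.15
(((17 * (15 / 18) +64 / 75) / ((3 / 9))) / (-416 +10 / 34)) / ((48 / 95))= -242573 / 1130720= -0.21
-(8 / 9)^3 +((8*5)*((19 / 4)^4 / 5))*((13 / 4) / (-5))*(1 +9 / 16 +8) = -188968216781 / 7464960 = -25314.03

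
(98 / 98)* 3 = 3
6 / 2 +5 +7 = 15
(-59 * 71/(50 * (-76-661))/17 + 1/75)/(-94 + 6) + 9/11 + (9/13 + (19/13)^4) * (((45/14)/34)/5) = 173317899655/188939926032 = 0.92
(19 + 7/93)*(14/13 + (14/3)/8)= 229733/7254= 31.67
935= 935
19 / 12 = 1.58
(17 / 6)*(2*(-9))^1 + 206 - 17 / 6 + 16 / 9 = 2771 / 18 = 153.94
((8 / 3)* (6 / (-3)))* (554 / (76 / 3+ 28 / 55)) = -60940 / 533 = -114.33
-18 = -18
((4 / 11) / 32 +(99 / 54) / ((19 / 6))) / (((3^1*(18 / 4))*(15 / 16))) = 1316 / 28215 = 0.05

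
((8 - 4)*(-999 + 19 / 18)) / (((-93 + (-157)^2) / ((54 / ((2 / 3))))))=-161667 / 12278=-13.17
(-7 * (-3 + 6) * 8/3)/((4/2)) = -28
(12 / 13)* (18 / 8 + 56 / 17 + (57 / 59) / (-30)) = 331707 / 65195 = 5.09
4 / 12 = 1 / 3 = 0.33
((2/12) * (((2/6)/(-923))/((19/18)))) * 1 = -1/17537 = -0.00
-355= -355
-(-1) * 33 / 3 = 11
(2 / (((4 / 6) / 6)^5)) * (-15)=-1771470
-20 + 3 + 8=-9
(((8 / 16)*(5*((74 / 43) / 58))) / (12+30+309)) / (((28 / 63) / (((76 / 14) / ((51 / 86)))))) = 3515 / 807534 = 0.00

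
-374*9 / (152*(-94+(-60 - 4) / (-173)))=291159 / 1231048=0.24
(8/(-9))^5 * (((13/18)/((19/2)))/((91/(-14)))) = 65536/10097379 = 0.01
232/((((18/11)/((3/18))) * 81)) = 638/2187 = 0.29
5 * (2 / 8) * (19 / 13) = 95 / 52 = 1.83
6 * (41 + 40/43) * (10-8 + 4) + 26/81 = 5258666/3483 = 1509.81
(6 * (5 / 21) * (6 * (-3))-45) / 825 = -0.09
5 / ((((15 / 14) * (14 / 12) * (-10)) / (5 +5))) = -4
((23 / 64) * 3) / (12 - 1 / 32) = 69 / 766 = 0.09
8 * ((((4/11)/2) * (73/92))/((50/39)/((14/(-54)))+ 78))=0.02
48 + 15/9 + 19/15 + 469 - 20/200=3119/6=519.83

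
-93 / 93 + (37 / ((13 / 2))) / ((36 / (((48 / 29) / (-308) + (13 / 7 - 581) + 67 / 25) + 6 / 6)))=-600853534 / 6531525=-91.99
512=512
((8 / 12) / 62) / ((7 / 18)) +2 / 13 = 512 / 2821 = 0.18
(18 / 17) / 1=18 / 17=1.06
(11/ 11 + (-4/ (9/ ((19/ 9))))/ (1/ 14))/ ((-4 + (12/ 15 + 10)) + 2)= -4915/ 3564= -1.38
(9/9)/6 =1/6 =0.17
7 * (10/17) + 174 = 178.12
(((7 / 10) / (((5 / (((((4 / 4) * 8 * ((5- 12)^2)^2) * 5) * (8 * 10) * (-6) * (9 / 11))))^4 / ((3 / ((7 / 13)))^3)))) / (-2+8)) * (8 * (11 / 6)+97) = 106815337841899855694298580254720000 / 14641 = 7295631298538341349245173000000.00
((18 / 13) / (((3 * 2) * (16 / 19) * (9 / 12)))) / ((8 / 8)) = 19 / 52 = 0.37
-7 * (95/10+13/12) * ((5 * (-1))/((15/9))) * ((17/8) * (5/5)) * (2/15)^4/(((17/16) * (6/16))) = 0.37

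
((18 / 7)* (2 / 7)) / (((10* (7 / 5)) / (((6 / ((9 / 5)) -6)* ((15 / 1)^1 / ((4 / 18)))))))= -3240 / 343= -9.45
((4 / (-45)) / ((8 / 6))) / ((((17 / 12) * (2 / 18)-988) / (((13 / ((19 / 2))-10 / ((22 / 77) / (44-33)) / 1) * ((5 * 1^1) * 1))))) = -262404 / 2027053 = -0.13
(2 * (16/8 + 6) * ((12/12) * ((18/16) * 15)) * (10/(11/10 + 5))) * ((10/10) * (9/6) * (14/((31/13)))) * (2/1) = 14742000/1891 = 7795.88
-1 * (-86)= 86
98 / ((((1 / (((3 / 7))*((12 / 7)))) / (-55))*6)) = -660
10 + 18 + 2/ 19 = 534/ 19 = 28.11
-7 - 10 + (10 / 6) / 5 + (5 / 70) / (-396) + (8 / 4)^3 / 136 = -1565273 / 94248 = -16.61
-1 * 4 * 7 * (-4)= 112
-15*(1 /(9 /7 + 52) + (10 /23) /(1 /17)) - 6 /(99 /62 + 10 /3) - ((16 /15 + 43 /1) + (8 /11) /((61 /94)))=-12475364465258 /79180781295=-157.56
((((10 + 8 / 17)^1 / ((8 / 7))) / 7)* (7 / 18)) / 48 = 623 / 58752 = 0.01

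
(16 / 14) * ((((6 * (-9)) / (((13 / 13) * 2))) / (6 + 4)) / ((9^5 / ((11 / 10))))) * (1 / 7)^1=-22 / 2679075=-0.00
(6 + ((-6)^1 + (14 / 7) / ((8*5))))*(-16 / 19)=-4 / 95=-0.04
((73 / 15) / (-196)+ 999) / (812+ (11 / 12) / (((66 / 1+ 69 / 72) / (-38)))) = 4719738109 / 3833901120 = 1.23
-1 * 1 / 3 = -1 / 3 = -0.33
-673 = -673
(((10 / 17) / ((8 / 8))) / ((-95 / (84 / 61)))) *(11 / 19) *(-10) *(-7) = -129360 / 374357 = -0.35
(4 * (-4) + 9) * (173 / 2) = -1211 / 2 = -605.50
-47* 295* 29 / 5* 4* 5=-1608340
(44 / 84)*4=2.10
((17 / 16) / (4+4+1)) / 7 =17 / 1008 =0.02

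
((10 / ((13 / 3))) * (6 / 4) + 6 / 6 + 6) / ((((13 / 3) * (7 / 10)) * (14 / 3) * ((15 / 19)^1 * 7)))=7752 / 57967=0.13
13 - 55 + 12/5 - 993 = -5163/5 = -1032.60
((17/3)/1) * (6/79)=34/79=0.43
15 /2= 7.50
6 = 6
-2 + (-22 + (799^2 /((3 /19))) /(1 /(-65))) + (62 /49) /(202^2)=-788187202557193 /2999094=-262808435.67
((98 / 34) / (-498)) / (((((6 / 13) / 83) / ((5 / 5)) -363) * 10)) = 91 / 57072060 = 0.00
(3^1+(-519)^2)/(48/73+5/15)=271846.62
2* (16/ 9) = 32/ 9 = 3.56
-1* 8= -8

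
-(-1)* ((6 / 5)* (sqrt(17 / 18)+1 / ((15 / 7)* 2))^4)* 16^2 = 805504* sqrt(34) / 16875+31193632 / 84375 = 648.03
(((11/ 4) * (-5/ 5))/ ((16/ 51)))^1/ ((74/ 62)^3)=-16712751/ 3241792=-5.16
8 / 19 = 0.42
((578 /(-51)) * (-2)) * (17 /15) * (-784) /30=-453152 /675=-671.34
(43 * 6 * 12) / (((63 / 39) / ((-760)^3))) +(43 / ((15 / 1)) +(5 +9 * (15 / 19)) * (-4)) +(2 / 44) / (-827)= -30537738852198130909 / 36297030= -841328859474.13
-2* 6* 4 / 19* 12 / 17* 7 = -12.48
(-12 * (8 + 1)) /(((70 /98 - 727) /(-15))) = -2835 /1271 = -2.23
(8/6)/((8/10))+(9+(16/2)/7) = 248/21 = 11.81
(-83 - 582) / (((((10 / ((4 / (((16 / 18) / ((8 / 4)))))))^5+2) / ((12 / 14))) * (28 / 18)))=-151460685 / 1526686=-99.21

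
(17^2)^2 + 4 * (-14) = 83465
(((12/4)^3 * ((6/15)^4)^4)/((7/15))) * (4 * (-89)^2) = 168191852544/213623046875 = 0.79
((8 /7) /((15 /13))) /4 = 26 /105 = 0.25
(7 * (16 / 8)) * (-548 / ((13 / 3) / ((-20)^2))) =-9206400 / 13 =-708184.62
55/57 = 0.96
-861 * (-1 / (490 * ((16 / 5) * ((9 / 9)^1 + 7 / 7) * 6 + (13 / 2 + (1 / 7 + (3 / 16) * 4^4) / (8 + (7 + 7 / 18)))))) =34071 / 931271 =0.04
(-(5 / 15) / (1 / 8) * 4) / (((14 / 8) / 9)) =-54.86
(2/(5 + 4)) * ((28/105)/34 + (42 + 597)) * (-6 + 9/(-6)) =-162947/153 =-1065.01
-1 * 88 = -88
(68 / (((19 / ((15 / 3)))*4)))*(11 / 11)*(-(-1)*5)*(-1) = -425 / 19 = -22.37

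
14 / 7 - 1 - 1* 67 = -66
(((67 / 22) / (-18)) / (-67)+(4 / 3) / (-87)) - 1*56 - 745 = -801.01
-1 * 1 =-1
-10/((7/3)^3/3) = -810/343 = -2.36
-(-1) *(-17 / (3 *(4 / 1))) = -17 / 12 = -1.42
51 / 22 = 2.32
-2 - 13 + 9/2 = -21/2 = -10.50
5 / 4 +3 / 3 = 9 / 4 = 2.25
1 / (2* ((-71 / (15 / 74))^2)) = 225 / 55209032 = 0.00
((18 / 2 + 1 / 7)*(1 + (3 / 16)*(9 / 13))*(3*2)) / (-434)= -2820 / 19747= -0.14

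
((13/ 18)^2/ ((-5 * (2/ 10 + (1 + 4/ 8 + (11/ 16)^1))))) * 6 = -1352/ 5157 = -0.26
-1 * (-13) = 13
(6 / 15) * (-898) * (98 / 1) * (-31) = 5456248 / 5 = 1091249.60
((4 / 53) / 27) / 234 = 2 / 167427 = 0.00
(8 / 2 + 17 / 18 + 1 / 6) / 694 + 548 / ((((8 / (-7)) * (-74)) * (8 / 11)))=32971759 / 3697632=8.92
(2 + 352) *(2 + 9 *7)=23010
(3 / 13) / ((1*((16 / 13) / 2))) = 3 / 8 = 0.38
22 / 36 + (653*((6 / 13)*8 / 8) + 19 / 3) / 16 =37147 / 1872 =19.84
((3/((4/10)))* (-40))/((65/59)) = -3540/13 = -272.31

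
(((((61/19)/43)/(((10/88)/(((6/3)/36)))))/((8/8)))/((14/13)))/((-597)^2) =0.00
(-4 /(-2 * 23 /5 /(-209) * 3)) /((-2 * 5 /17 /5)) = 17765 /69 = 257.46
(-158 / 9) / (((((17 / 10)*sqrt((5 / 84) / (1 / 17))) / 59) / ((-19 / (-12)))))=-177118*sqrt(1785) / 7803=-959.00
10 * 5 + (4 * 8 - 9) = 73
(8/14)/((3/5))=20/21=0.95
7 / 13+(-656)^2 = 5594375 / 13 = 430336.54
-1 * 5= -5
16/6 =8/3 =2.67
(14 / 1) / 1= 14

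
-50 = -50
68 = 68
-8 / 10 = -4 / 5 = -0.80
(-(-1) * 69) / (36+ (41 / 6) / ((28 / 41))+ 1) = 11592 / 7897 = 1.47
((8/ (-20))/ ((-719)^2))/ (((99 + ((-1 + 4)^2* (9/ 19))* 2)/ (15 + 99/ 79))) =-16264/ 139059924195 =-0.00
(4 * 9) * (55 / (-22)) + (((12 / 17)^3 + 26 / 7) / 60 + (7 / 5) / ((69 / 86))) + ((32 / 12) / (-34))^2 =-1255512163 / 14237874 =-88.18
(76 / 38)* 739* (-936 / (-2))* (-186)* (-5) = 643284720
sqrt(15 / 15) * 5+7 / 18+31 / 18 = 64 / 9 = 7.11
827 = 827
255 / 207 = 85 / 69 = 1.23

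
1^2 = 1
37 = 37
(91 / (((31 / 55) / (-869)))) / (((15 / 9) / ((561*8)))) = -377803748.90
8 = 8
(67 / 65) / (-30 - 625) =-67 / 42575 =-0.00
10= 10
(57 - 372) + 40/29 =-9095/29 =-313.62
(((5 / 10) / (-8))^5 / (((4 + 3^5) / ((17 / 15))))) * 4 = -0.00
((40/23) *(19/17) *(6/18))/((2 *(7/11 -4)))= -4180/43401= -0.10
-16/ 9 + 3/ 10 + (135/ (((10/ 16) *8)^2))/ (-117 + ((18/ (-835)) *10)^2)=-9941387/ 6523434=-1.52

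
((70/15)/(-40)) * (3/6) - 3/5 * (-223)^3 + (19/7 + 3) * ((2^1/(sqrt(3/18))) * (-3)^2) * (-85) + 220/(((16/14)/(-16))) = 798079217/120 - 61200 * sqrt(6)/7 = 6629244.60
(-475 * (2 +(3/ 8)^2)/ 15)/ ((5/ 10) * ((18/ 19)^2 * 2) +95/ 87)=-136254035/ 3998912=-34.07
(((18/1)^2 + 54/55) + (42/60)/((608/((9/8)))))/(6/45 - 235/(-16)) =521636895/23789216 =21.93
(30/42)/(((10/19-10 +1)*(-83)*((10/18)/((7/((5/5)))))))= 0.01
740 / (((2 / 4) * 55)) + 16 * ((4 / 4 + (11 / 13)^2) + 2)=160552 / 1859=86.36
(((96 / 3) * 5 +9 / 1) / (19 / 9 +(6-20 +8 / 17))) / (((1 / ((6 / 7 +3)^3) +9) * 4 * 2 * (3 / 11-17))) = 5598376641 / 456430444160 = 0.01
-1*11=-11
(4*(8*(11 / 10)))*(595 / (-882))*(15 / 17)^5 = -7425000 / 584647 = -12.70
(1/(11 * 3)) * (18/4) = 3/22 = 0.14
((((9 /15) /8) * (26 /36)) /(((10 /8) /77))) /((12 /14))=7007 /1800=3.89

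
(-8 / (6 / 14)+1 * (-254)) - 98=-1112 / 3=-370.67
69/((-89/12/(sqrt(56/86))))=-1656 * sqrt(301)/3827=-7.51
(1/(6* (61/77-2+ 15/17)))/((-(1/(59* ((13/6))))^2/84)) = 5390492107/7668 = 702985.41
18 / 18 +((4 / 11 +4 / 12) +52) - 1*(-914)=31934 / 33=967.70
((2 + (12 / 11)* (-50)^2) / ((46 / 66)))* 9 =35243.22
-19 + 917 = 898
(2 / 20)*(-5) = -1 / 2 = -0.50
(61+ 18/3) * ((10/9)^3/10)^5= 670000000000/205891132094649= 0.00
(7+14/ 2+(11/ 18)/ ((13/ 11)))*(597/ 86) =15721/ 156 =100.78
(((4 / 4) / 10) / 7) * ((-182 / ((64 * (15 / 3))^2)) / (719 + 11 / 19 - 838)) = 247 / 1152000000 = 0.00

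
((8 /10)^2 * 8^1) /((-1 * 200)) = -16 /625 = -0.03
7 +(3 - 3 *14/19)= 148/19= 7.79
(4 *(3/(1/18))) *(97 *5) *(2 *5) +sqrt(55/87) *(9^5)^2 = 1047600 +1162261467 *sqrt(4785)/29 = 2773389653.68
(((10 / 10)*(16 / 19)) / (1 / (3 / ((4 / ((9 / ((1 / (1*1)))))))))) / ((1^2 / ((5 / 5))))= 108 / 19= 5.68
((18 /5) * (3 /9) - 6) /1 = -24 /5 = -4.80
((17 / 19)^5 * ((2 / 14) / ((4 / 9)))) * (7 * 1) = 12778713 / 9904396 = 1.29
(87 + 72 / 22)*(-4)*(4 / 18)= -2648 / 33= -80.24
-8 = -8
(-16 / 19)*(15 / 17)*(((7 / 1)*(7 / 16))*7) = -5145 / 323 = -15.93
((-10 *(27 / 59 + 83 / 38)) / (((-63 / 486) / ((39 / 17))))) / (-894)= -10394865 / 19876451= -0.52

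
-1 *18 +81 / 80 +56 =39.01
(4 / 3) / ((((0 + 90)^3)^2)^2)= 1 / 211822152360750000000000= 0.00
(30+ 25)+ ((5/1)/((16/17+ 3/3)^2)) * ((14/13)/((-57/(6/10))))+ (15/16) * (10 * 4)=49753763/537966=92.48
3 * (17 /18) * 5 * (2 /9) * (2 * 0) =0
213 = 213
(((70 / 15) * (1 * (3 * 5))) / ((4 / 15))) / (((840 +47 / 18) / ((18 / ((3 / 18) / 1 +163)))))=510300 / 14848493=0.03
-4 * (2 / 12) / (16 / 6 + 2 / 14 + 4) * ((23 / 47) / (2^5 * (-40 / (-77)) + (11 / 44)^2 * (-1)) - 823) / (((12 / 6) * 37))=5524260749 / 5073756831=1.09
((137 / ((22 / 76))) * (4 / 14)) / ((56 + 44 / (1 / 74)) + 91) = 10412 / 262031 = 0.04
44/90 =22/45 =0.49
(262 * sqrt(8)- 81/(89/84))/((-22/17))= 57834/979- 4454 * sqrt(2)/11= -513.55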